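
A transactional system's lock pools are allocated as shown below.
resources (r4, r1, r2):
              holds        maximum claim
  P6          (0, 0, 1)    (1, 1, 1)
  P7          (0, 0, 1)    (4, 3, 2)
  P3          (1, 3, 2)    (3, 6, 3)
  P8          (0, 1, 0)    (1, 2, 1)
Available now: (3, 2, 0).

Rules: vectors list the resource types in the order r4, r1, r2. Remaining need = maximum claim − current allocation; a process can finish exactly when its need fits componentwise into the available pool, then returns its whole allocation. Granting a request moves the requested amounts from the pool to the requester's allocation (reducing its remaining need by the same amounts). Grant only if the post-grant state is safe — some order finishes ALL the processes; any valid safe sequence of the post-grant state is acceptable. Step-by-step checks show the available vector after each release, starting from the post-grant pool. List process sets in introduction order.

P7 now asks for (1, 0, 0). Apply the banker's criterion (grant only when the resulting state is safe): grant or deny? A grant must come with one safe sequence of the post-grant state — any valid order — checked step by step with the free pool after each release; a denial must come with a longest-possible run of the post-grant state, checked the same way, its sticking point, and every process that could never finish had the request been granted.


GRANT. The post-grant state is safe; one safe sequence: P6, P8, P3, P7.
Key observation: post-grant, (2, 2, 0) remains, and an order beginning with P6 completes everyone.
Check on the post-grant state, step by step:
  pool = (2, 2, 0)
  P6: need (1, 1, 0) fits (2, 2, 0); releases (0, 0, 1), pool now (2, 2, 1)
  P8: need (1, 1, 1) fits (2, 2, 1); releases (0, 1, 0), pool now (2, 3, 1)
  P3: need (2, 3, 1) fits (2, 3, 1); releases (1, 3, 2), pool now (3, 6, 3)
  P7: need (3, 3, 1) fits (3, 6, 3); releases (1, 0, 1), pool now (4, 6, 4)


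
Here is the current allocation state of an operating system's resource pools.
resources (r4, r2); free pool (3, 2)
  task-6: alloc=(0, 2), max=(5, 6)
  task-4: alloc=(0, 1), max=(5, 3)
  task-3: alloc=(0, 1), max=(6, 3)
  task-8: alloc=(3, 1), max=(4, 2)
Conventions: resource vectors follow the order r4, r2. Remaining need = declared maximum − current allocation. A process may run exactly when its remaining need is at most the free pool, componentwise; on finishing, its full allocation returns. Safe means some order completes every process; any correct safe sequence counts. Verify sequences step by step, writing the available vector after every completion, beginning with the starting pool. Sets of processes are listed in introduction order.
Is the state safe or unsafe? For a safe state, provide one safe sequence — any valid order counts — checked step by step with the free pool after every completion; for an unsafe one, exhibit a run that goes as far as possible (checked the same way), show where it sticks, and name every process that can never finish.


The state is SAFE; one workable sequence: task-8, task-4, task-3, task-6.
Key observation: task-3 marks the first exact bind of the order: its need (6, 2) fits the free (6, 4) with zero slack on a requested resource.
Check, step by step:
  pool = (3, 2)
  run task-8 (needs (1, 1), free (3, 2)); after release of (3, 1) the pool is (6, 3)
  run task-4 (needs (5, 2), free (6, 3)); after release of (0, 1) the pool is (6, 4)
  run task-3 (needs (6, 2), free (6, 4)); after release of (0, 1) the pool is (6, 5)
  run task-6 (needs (5, 4), free (6, 5)); after release of (0, 2) the pool is (6, 7)


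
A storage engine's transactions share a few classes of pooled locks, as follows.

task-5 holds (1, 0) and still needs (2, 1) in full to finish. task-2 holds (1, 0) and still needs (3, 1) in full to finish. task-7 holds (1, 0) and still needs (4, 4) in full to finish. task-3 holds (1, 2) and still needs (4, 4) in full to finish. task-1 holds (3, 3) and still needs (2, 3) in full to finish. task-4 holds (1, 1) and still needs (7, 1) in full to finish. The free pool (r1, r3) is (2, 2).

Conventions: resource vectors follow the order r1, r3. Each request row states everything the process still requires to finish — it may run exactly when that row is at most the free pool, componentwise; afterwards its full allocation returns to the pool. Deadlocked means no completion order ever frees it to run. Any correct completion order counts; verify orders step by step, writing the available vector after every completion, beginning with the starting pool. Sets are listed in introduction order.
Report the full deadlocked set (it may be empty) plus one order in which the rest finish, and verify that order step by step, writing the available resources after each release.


Deadlocked: task-7, task-3, task-1 and task-4.
Key observation: after task-5, task-2 the pool peaks at (4, 2), and each blocked process is short somewhere: task-7 on r3; task-3 on r3; task-1 on r3; task-4 on r1.
A valid finishing order for the others: task-5, task-2. Step-by-step check:
  pool = (2, 2)
  run task-5 (needs (2, 1), free (2, 2)); after release of (1, 0) the pool is (3, 2)
  run task-2 (needs (3, 1), free (3, 2)); after release of (1, 0) the pool is (4, 2)
None of the blocked processes ever fits:
  blocked: task-7 wants (4, 4), pool (4, 2) — not enough r3
  blocked: task-3 wants (4, 4), pool (4, 2) — not enough r3
  blocked: task-1 wants (2, 3), pool (4, 2) — not enough r3
  blocked: task-4 wants (7, 1), pool (4, 2) — not enough r1


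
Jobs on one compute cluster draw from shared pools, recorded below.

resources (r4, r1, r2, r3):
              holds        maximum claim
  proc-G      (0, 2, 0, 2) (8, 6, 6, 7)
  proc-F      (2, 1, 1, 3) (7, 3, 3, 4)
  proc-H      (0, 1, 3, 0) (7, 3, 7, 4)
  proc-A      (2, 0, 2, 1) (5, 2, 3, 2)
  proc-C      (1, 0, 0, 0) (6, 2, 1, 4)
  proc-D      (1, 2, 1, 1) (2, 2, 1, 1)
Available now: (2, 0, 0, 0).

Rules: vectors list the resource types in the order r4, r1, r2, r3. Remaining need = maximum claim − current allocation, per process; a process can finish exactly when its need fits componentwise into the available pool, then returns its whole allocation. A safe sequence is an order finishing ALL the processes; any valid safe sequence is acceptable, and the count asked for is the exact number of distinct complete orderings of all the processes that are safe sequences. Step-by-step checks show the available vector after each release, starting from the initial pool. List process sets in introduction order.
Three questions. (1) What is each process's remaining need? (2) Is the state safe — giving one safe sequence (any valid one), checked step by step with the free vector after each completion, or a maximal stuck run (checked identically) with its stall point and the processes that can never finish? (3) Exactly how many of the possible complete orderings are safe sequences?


(1) Outstanding need per process (order r4, r1, r2, r3):
  proc-G: (8, 4, 6, 5)
  proc-F: (5, 2, 2, 1)
  proc-H: (7, 2, 4, 4)
  proc-A: (3, 2, 1, 1)
  proc-C: (5, 2, 1, 4)
  proc-D: (1, 0, 0, 0)
(2) SAFE. One safe sequence: proc-D, proc-A, proc-F, proc-H, proc-C, proc-G.
Key observation: the order's first zero-slack moment is proc-A ((3, 2, 1, 1) needed, (3, 2, 1, 1) free — a requested resource with nothing to spare).
Verifying each step:
  pool = (2, 0, 0, 0)
  run proc-D (needs (1, 0, 0, 0), free (2, 0, 0, 0)); after release of (1, 2, 1, 1) the pool is (3, 2, 1, 1)
  run proc-A (needs (3, 2, 1, 1), free (3, 2, 1, 1)); after release of (2, 0, 2, 1) the pool is (5, 2, 3, 2)
  run proc-F (needs (5, 2, 2, 1), free (5, 2, 3, 2)); after release of (2, 1, 1, 3) the pool is (7, 3, 4, 5)
  run proc-H (needs (7, 2, 4, 4), free (7, 3, 4, 5)); after release of (0, 1, 3, 0) the pool is (7, 4, 7, 5)
  run proc-C (needs (5, 2, 1, 4), free (7, 4, 7, 5)); after release of (1, 0, 0, 0) the pool is (8, 4, 7, 5)
  run proc-G (needs (8, 4, 6, 5), free (8, 4, 7, 5)); after release of (0, 2, 0, 2) the pool is (8, 6, 7, 7)
(3) The exact count: 2 of the possible complete orderings are safe sequences.


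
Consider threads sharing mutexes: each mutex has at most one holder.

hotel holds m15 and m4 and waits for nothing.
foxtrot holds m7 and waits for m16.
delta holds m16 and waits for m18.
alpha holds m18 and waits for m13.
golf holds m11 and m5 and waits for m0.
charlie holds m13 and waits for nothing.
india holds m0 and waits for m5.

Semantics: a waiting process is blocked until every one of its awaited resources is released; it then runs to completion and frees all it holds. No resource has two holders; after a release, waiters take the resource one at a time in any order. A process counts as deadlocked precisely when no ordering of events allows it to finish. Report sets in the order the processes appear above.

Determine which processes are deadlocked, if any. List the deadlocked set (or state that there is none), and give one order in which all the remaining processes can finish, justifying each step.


The deadlocked set is golf and india.
Key observation: golf -> india -> golf is a circular wait — nothing in it can go first; no other process is dragged down with it.
One completion order for the rest: charlie, hotel, alpha, delta, foxtrot.
Check, step by step:
  charlie: no waits; runs immediately, freeing m13
  hotel: no waits; runs immediately, freeing m15 and m4
  alpha: everything it awaited (m13) is free; runs, freeing m18
  delta: everything it awaited (m18) is free; runs, freeing m16
  foxtrot: everything it awaited (m16) is free; runs, freeing m7


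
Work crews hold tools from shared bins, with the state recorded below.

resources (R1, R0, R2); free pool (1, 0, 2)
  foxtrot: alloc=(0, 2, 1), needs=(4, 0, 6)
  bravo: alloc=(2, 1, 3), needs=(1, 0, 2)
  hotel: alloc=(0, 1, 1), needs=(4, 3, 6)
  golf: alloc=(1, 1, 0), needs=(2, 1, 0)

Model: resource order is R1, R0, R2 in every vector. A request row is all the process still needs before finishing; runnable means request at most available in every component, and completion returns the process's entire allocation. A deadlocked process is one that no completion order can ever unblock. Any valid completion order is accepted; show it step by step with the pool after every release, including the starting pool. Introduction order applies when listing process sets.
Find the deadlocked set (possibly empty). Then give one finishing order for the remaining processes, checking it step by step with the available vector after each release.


Deadlocked: foxtrot and hotel.
Key observation: even finishing bravo, golf leaves just (4, 2, 5) free — too little R2 for any of the remaining processes.
One completion order for the rest: bravo, golf. Walking it through:
  pool = (1, 0, 2)
  run bravo (needs (1, 0, 2), free (1, 0, 2)); after release of (2, 1, 3) the pool is (3, 1, 5)
  run golf (needs (2, 1, 0), free (3, 1, 5)); after release of (1, 1, 0) the pool is (4, 2, 5)
The blocked processes can never fit:
  foxtrot still needs (4, 0, 6) but only (4, 2, 5) is free — short on R2
  hotel still needs (4, 3, 6) but only (4, 2, 5) is free — short on R0 and R2


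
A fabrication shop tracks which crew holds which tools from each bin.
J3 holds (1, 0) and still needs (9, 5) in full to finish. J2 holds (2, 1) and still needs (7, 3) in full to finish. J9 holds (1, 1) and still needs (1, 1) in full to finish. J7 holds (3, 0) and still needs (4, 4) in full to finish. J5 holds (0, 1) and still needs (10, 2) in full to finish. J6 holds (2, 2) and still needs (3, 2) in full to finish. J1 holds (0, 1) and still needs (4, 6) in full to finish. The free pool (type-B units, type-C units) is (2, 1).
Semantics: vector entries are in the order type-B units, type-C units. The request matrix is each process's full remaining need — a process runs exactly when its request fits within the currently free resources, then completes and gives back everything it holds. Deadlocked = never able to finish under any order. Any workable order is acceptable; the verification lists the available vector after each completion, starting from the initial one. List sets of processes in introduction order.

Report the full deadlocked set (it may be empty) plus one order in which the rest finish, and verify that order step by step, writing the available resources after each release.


The deadlocked set is empty.
Key observation: there is always a runnable process — J9 first — so the state unwinds completely.
The rest can finish in the order J9, J6, J7, J2, J5, J1, J3. Check, step by step:
  pool = (2, 1)
  run J9 (needs (1, 1), free (2, 1)); after release of (1, 1) the pool is (3, 2)
  run J6 (needs (3, 2), free (3, 2)); after release of (2, 2) the pool is (5, 4)
  run J7 (needs (4, 4), free (5, 4)); after release of (3, 0) the pool is (8, 4)
  run J2 (needs (7, 3), free (8, 4)); after release of (2, 1) the pool is (10, 5)
  run J5 (needs (10, 2), free (10, 5)); after release of (0, 1) the pool is (10, 6)
  run J1 (needs (4, 6), free (10, 6)); after release of (0, 1) the pool is (10, 7)
  run J3 (needs (9, 5), free (10, 7)); after release of (1, 0) the pool is (11, 7)


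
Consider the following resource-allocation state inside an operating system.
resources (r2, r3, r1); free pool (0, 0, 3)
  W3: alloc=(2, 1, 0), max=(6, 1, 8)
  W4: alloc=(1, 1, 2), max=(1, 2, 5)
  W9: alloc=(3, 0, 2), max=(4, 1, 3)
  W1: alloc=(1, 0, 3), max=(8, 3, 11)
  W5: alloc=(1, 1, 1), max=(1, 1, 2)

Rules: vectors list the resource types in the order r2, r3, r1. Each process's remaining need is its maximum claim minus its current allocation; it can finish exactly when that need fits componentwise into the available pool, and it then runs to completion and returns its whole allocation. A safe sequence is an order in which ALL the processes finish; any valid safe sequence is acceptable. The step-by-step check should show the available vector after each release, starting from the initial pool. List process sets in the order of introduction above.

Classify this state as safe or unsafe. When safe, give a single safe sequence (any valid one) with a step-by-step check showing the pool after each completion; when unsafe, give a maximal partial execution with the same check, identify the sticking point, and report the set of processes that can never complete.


SAFE, for example via the order W5, W4, W9, W3, W1.
Key observation: W4 marks the first exact bind of the order: its need (0, 1, 3) fits the free (1, 1, 4) with zero slack on a requested resource.
Step-by-step check:
  pool = (0, 0, 3)
  W5: need (0, 0, 1) fits (0, 0, 3); releases (1, 1, 1), pool now (1, 1, 4)
  W4: need (0, 1, 3) fits (1, 1, 4); releases (1, 1, 2), pool now (2, 2, 6)
  W9: need (1, 1, 1) fits (2, 2, 6); releases (3, 0, 2), pool now (5, 2, 8)
  W3: need (4, 0, 8) fits (5, 2, 8); releases (2, 1, 0), pool now (7, 3, 8)
  W1: need (7, 3, 8) fits (7, 3, 8); releases (1, 0, 3), pool now (8, 3, 11)


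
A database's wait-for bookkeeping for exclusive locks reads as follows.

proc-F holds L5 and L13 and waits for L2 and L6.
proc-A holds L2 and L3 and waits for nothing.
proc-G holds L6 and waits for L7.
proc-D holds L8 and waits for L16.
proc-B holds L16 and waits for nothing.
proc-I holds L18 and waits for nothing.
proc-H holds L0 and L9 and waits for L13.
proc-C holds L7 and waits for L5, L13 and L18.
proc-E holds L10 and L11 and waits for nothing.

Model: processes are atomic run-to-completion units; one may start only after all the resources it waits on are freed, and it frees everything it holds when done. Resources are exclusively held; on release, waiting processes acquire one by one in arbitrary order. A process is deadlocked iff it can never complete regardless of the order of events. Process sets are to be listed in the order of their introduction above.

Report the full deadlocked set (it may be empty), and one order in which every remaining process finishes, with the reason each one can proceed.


Deadlocked: proc-F, proc-G, proc-H and proc-C.
Key observation: the loop proc-F -> proc-G -> proc-C -> proc-F blocks itself forever; proc-H waits into the deadlock from upstream.
The rest can finish in the order proc-B, proc-A, proc-I, proc-E, proc-D.
Step-by-step check:
  run proc-B (it waits on nothing); releases L16
  run proc-A (it waits on nothing); releases L2 and L3
  run proc-I (it waits on nothing); releases L18
  run proc-E (it waits on nothing); releases L10 and L11
  proc-D waits on L16 — all released -> runs and releases L8


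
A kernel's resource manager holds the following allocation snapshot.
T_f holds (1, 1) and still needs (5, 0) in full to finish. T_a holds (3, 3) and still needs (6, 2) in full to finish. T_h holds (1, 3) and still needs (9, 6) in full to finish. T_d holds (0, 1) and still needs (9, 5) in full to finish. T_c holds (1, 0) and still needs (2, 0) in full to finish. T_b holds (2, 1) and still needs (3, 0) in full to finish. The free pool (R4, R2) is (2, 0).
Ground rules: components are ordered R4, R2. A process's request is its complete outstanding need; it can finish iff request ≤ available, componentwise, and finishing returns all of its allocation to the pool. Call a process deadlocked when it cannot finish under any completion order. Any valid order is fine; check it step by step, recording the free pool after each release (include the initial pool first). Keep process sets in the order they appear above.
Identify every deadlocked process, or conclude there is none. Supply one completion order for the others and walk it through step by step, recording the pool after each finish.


No process is deadlocked.
Key observation: no deadlock: T_c fits now, and the freed resources carry the rest through.
A valid finishing order for the others: T_c, T_b, T_f, T_a, T_d, T_h. Check, step by step:
  pool = (2, 0)
  T_c: need (2, 0) fits (2, 0); releases (1, 0), pool now (3, 0)
  T_b: need (3, 0) fits (3, 0); releases (2, 1), pool now (5, 1)
  T_f: need (5, 0) fits (5, 1); releases (1, 1), pool now (6, 2)
  T_a: need (6, 2) fits (6, 2); releases (3, 3), pool now (9, 5)
  T_d: need (9, 5) fits (9, 5); releases (0, 1), pool now (9, 6)
  T_h: need (9, 6) fits (9, 6); releases (1, 3), pool now (10, 9)


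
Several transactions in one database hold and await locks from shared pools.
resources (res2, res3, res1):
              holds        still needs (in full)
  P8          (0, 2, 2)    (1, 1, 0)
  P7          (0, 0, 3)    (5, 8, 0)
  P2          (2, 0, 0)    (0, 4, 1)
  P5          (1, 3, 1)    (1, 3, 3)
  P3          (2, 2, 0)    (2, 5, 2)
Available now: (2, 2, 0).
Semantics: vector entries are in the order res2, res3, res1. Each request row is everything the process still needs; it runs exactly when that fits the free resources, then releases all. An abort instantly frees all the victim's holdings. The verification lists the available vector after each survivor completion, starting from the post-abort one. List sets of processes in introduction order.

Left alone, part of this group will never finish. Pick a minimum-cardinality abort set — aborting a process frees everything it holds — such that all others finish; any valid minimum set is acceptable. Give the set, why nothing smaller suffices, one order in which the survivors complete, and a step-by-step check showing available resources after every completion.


Abort P7.
Key observation: P5 had no path to completion before; after the abort of P7 ((0, 0, 3) returned), step 3 is where it fits.
Minimality: the empty abort set fails — the state is deadlocked as it stands.
Survivors finish in the order: P8, P2, P5, P3. Walking it through (pool after the aborts first):
  pool = (2, 2, 3)
  P8: need (1, 1, 0) fits (2, 2, 3); releases (0, 2, 2), pool now (2, 4, 5)
  P2: need (0, 4, 1) fits (2, 4, 5); releases (2, 0, 0), pool now (4, 4, 5)
  P5: need (1, 3, 3) fits (4, 4, 5); releases (1, 3, 1), pool now (5, 7, 6)
  P3: need (2, 5, 2) fits (5, 7, 6); releases (2, 2, 0), pool now (7, 9, 6)


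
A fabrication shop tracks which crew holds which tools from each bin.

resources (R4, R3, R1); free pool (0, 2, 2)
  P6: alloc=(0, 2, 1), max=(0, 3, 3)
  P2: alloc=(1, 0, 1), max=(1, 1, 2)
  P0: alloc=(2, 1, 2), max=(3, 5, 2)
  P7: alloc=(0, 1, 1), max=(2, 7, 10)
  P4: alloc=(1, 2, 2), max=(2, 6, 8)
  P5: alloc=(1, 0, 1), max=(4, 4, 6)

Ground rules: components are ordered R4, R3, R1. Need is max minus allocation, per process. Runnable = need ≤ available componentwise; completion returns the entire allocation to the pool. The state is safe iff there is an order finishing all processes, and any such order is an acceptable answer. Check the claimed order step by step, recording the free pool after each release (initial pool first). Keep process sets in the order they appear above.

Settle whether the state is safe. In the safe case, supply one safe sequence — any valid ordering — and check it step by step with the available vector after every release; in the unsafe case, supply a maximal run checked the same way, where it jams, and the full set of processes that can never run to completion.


SAFE — a valid safe sequence is P6, P2, P0, P5, P4, P7.
Key observation: reading the order forward, P6 is the first process whose need (0, 1, 2) meets the free pool (0, 2, 2) exactly on a resource it requests.
Step-by-step check:
  pool = (0, 2, 2)
  run P6 (needs (0, 1, 2), free (0, 2, 2)); after release of (0, 2, 1) the pool is (0, 4, 3)
  run P2 (needs (0, 1, 1), free (0, 4, 3)); after release of (1, 0, 1) the pool is (1, 4, 4)
  run P0 (needs (1, 4, 0), free (1, 4, 4)); after release of (2, 1, 2) the pool is (3, 5, 6)
  run P5 (needs (3, 4, 5), free (3, 5, 6)); after release of (1, 0, 1) the pool is (4, 5, 7)
  run P4 (needs (1, 4, 6), free (4, 5, 7)); after release of (1, 2, 2) the pool is (5, 7, 9)
  run P7 (needs (2, 6, 9), free (5, 7, 9)); after release of (0, 1, 1) the pool is (5, 8, 10)


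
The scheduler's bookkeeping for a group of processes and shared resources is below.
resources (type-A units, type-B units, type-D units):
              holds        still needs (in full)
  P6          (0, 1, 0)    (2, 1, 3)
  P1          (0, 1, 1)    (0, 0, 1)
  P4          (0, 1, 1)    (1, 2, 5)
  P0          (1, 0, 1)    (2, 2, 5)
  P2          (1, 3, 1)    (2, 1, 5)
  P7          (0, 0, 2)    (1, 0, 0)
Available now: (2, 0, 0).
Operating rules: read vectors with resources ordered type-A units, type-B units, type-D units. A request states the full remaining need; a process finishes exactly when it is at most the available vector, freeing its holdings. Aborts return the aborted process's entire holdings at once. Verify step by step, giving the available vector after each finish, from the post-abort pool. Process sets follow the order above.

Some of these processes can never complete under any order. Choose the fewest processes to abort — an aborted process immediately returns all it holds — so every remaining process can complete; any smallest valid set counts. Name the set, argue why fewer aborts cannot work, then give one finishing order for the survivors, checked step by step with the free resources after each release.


Minimum abort set: P0 and P2.
Key observation: the returned (2, 3, 2) from P0 and P2 is what brings P4 — unrunnable before, under any order — into play at step 4.
No one abort is enough; case by case: P6 alone leaves P4 blocked (short on type-D units); P1 alone leaves P4 blocked (short on type-D units); P4 alone leaves P0 blocked (short on type-D units); P0 alone leaves P4 blocked (short on type-D units); P2 alone leaves P4 blocked (short on type-D units); P7 alone leaves P4 blocked (short on type-D units).
One survivor order: P1, P6, P7, P4. Walking it through (post-abort pool first):
  pool = (4, 3, 2)
  run P1 (needs (0, 0, 1), free (4, 3, 2)); after release of (0, 1, 1) the pool is (4, 4, 3)
  run P6 (needs (2, 1, 3), free (4, 4, 3)); after release of (0, 1, 0) the pool is (4, 5, 3)
  run P7 (needs (1, 0, 0), free (4, 5, 3)); after release of (0, 0, 2) the pool is (4, 5, 5)
  run P4 (needs (1, 2, 5), free (4, 5, 5)); after release of (0, 1, 1) the pool is (4, 6, 6)


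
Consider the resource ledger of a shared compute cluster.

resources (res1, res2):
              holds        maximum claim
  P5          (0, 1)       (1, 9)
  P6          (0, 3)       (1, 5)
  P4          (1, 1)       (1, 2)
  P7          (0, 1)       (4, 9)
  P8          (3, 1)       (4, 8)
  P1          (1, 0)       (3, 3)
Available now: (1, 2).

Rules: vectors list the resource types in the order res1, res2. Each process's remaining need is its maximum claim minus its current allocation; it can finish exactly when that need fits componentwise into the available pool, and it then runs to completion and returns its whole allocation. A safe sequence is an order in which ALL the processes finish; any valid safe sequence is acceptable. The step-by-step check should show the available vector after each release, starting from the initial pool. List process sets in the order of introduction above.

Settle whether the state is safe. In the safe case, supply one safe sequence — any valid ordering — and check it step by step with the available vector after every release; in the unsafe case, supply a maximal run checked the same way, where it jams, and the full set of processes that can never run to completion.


UNSAFE — no complete ordering exists.
Key observation: res2 is the bottleneck — with P4, P1, P6 done the pool holds (3, 6), short of every remaining need.
Going as far as possible: P4, P1, P6; after that, nothing fits. Step-by-step check:
  pool = (1, 2)
  P4: need (0, 1) fits (1, 2); releases (1, 1), pool now (2, 3)
  P1: need (2, 3) fits (2, 3); releases (1, 0), pool now (3, 3)
  P6: need (1, 2) fits (3, 3); releases (0, 3), pool now (3, 6)
  P5 still needs (1, 8) but only (3, 6) is free — short on res2
  P7 still needs (4, 8) but only (3, 6) is free — short on res1 and res2
  P8 still needs (1, 7) but only (3, 6) is free — short on res2
Never able to finish: P5, P7 and P8.


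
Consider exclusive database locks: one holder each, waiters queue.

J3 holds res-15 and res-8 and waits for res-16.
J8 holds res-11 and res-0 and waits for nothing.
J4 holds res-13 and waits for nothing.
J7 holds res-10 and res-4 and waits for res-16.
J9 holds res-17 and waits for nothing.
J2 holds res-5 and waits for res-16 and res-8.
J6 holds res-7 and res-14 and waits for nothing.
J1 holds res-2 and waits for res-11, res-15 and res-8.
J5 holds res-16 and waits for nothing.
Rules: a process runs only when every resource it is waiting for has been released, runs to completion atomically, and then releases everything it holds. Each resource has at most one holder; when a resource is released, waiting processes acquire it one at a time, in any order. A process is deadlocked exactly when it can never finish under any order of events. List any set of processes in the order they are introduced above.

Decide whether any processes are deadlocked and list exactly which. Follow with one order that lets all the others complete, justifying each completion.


Nothing here is deadlocked.
Key observation: the wait graph is acyclic; completion cascades from the unblocked processes through everyone else.
A valid finishing order for the others: J5, J8, J3, J1, J7, J2, J9, J4, J6.
Walking it through:
  J5 waits on nothing -> runs at once and releases res-16
  J8 waits on nothing -> runs at once and releases res-11 and res-0
  J3: everything it awaited (res-16) is free; runs, freeing res-15 and res-8
  J1: everything it awaited (res-11, res-15 and res-8) is free; runs, freeing res-2
  J7: everything it awaited (res-16) is free; runs, freeing res-10 and res-4
  J2: everything it awaited (res-16 and res-8) is free; runs, freeing res-5
  J9 waits on nothing -> runs at once and releases res-17
  J4 waits on nothing -> runs at once and releases res-13
  J6 waits on nothing -> runs at once and releases res-7 and res-14


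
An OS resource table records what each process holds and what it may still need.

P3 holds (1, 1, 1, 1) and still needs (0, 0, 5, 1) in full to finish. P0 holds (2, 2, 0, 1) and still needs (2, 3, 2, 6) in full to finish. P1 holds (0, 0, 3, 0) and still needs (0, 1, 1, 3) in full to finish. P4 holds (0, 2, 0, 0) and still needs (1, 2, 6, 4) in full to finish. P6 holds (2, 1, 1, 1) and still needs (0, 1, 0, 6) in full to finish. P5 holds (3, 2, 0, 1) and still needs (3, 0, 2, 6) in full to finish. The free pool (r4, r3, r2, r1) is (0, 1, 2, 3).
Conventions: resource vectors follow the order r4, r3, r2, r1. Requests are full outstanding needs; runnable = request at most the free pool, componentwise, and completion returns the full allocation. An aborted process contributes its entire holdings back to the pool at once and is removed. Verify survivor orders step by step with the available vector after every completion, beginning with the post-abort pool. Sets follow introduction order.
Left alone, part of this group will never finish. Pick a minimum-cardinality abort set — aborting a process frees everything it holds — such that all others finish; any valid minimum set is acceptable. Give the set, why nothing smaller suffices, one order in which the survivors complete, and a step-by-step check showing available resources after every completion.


Abort P6 and P5.
Key observation: the returned (5, 3, 1, 2) from P6 and P5 is what brings P0 — unrunnable before, under any order — into play at step 3.
Minimality, checking each single-abort alternative: P3 alone leaves P0 blocked (short on r4 and r1); P0 alone leaves P6 blocked (short on r1); P1 alone leaves P0 blocked (short on r4 and r1); P4 alone leaves P0 blocked (short on r4 and r1); P6 alone leaves P0 blocked (short on r1); P5 alone leaves P0 blocked (short on r1).
Survivors finish in the order: P1, P3, P0, P4. Walking it through (pool after the aborts first):
  pool = (5, 4, 3, 5)
  P1: need (0, 1, 1, 3) fits (5, 4, 3, 5); releases (0, 0, 3, 0), pool now (5, 4, 6, 5)
  P3: need (0, 0, 5, 1) fits (5, 4, 6, 5); releases (1, 1, 1, 1), pool now (6, 5, 7, 6)
  P0: need (2, 3, 2, 6) fits (6, 5, 7, 6); releases (2, 2, 0, 1), pool now (8, 7, 7, 7)
  P4: need (1, 2, 6, 4) fits (8, 7, 7, 7); releases (0, 2, 0, 0), pool now (8, 9, 7, 7)


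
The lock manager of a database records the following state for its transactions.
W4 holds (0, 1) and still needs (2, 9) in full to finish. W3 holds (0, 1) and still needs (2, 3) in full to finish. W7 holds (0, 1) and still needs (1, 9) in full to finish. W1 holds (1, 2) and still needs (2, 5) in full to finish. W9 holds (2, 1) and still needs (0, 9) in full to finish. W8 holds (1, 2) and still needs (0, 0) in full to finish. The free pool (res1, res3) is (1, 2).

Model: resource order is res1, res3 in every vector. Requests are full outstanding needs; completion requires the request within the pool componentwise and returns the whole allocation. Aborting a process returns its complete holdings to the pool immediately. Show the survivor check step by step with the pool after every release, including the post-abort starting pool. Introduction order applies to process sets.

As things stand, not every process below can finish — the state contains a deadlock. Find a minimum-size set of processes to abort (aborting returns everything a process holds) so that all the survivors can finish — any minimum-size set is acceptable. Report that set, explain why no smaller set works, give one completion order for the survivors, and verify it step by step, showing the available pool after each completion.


Abort W7 and W9.
Key observation: the deadlocked W4 becomes finishable only because W7 and W9 released (2, 2); it completes at step 4 below.
Why nothing smaller works — every single abort fails: W4 alone leaves W7 blocked (short on res3); W3 alone leaves W4 blocked (short on res3); W7 alone leaves W4 blocked (short on res3); W1 alone leaves W4 blocked (short on res3); W9 alone leaves W4 blocked (short on res3); W8 alone leaves W4 blocked (short on res3).
Survivors finish in the order: W3, W8, W1, W4. Verifying each step (pool after the aborts first):
  pool = (3, 4)
  run W3 (needs (2, 3), free (3, 4)); after release of (0, 1) the pool is (3, 5)
  run W8 (needs (0, 0), free (3, 5)); after release of (1, 2) the pool is (4, 7)
  run W1 (needs (2, 5), free (4, 7)); after release of (1, 2) the pool is (5, 9)
  run W4 (needs (2, 9), free (5, 9)); after release of (0, 1) the pool is (5, 10)


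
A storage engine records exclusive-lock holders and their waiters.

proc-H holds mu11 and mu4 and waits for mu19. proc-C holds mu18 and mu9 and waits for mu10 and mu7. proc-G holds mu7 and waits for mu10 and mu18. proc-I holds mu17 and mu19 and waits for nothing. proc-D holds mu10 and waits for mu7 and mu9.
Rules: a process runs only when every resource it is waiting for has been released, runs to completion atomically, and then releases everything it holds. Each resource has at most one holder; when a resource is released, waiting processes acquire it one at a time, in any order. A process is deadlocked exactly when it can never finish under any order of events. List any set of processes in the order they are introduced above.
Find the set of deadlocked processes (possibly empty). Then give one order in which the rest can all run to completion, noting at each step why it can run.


Deadlocked set: proc-C, proc-G and proc-D.
Key observation: the cycle proc-C -> proc-G -> proc-C can never break — each member waits on the next; proc-D is caught in further circular waits.
The rest can finish in the order proc-I, proc-H.
Walking it through:
  proc-I: no waits; runs immediately, freeing mu17 and mu19
  run proc-H (all its waits — mu19 — are resolved); releases mu11 and mu4


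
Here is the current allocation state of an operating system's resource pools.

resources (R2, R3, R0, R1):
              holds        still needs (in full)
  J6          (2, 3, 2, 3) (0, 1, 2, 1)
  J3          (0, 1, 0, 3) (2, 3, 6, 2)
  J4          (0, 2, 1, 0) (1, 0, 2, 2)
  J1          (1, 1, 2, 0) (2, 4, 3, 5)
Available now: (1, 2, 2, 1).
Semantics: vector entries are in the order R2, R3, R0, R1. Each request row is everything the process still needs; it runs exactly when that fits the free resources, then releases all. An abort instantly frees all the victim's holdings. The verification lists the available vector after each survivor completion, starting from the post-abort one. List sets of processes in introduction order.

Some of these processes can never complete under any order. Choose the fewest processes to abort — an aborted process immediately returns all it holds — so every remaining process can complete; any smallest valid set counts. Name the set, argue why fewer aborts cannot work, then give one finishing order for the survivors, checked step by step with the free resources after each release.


Minimum abort set: J3.
Key observation: aborting J3 returns (0, 1, 0, 3), and J1 — hopeless before — runs at step 2 with the returned capacity in the pool.
No smaller set exists: with zero aborts the deadlock remains.
The survivors complete as J6, J1, J4. Check, step by step (starting from the post-abort pool):
  pool = (1, 3, 2, 4)
  J6: need (0, 1, 2, 1) fits (1, 3, 2, 4); releases (2, 3, 2, 3), pool now (3, 6, 4, 7)
  J1: need (2, 4, 3, 5) fits (3, 6, 4, 7); releases (1, 1, 2, 0), pool now (4, 7, 6, 7)
  J4: need (1, 0, 2, 2) fits (4, 7, 6, 7); releases (0, 2, 1, 0), pool now (4, 9, 7, 7)


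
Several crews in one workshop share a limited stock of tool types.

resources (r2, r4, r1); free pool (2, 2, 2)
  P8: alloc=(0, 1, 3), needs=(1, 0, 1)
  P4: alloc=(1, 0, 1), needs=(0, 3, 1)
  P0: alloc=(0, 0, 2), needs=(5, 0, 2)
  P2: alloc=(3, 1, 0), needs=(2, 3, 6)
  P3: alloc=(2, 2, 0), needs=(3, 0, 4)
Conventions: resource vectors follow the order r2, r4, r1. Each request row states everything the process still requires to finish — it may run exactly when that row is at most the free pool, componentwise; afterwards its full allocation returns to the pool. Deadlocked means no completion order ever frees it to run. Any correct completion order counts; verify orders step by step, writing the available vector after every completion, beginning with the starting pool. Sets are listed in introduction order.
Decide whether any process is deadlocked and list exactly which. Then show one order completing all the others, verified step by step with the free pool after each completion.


The deadlocked set is empty.
Key observation: beginning at P8, releases accumulate fast enough that every process eventually fits.
A valid finishing order for the others: P8, P4, P2, P0, P3. Step-by-step check:
  pool = (2, 2, 2)
  run P8 (needs (1, 0, 1), free (2, 2, 2)); after release of (0, 1, 3) the pool is (2, 3, 5)
  run P4 (needs (0, 3, 1), free (2, 3, 5)); after release of (1, 0, 1) the pool is (3, 3, 6)
  run P2 (needs (2, 3, 6), free (3, 3, 6)); after release of (3, 1, 0) the pool is (6, 4, 6)
  run P0 (needs (5, 0, 2), free (6, 4, 6)); after release of (0, 0, 2) the pool is (6, 4, 8)
  run P3 (needs (3, 0, 4), free (6, 4, 8)); after release of (2, 2, 0) the pool is (8, 6, 8)


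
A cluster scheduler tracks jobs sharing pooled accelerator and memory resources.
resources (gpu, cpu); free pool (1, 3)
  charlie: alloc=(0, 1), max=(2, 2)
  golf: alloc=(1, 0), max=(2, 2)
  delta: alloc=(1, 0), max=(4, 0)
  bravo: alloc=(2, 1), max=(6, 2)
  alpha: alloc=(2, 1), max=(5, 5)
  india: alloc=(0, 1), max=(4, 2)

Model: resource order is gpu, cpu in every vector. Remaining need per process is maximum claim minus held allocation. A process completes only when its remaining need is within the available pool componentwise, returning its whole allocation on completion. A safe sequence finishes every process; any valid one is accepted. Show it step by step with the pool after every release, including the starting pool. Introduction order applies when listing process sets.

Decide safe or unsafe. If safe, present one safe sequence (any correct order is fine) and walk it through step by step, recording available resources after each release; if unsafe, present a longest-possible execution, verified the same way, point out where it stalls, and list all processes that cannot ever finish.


UNSAFE.
Key observation: after golf, charlie complete, (2, 4) is the best the pool ever gets, yet each leftover process wants more gpu.
The run golf, charlie cannot be extended any further. Step-by-step check:
  pool = (1, 3)
  golf needs (1, 2) <= (1, 3) -> finishes; pool += (1, 0) = (2, 3)
  charlie needs (2, 1) <= (2, 3) -> finishes; pool += (0, 1) = (2, 4)
  delta still needs (3, 0) but only (2, 4) is free — short on gpu
  bravo still needs (4, 1) but only (2, 4) is free — short on gpu
  alpha still needs (3, 4) but only (2, 4) is free — short on gpu
  india still needs (4, 1) but only (2, 4) is free — short on gpu
Processes that can never finish: delta, bravo, alpha and india.


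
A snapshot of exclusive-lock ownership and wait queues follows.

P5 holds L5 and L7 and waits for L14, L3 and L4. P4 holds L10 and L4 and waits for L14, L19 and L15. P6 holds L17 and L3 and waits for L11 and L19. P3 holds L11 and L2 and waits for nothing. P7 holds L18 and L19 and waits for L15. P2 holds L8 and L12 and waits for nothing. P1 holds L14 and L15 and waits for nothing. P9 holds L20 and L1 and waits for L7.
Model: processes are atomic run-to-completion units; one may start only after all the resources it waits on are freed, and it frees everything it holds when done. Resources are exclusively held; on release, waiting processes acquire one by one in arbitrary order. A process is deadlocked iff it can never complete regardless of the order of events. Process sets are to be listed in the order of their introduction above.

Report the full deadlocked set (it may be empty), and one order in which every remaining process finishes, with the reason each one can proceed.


The deadlocked set is empty.
Key observation: there is no circular wait here — follow any chain and it reaches a process that is free to run now.
The rest can finish in the order P3, P1, P2, P7, P6, P4, P5, P9.
Check, step by step:
  run P3 (it waits on nothing); releases L11 and L2
  run P1 (it waits on nothing); releases L14 and L15
  run P2 (it waits on nothing); releases L8 and L12
  P7 waits on L15 — all released -> runs and releases L18 and L19
  P6 waits on L11 and L19 — all released -> runs and releases L17 and L3
  P4 waits on L14, L19 and L15 — all released -> runs and releases L10 and L4
  P5 waits on L14, L3 and L4 — all released -> runs and releases L5 and L7
  P9 waits on L7 — all released -> runs and releases L20 and L1
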